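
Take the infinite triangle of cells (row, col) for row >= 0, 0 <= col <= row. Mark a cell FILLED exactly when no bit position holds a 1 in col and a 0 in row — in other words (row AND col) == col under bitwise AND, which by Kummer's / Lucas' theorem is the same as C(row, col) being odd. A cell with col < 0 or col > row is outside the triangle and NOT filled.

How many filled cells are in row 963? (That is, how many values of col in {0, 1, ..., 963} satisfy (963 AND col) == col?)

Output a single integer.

Answer: 64

Derivation:
963 in binary = 1111000011
popcount(963) = number of 1-bits in 1111000011 = 6
A col c satisfies (963 AND c) == c iff every set bit of c is also set in 963; each of the 6 set bits of 963 can independently be on or off in c.
count = 2^6 = 64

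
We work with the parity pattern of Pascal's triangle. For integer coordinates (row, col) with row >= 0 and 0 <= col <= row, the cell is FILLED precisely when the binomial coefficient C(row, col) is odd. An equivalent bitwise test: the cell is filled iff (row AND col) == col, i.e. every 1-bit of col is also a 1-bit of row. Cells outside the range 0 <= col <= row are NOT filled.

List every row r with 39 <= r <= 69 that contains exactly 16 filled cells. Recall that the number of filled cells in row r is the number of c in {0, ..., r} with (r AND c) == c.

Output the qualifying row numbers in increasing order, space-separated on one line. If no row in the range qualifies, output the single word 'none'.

Row r has 2^popcount(r) filled cells, so we need popcount(r) = log2(16) = 4.
Scan r = 39..69 and keep those with exactly 4 one-bits:
r=39=100111 popcount=4 -> KEEP
r=40=101000 popcount=2 -> skip
r=41=101001 popcount=3 -> skip
r=42=101010 popcount=3 -> skip
r=43=101011 popcount=4 -> KEEP
r=44=101100 popcount=3 -> skip
r=45=101101 popcount=4 -> KEEP
r=46=101110 popcount=4 -> KEEP
r=47=101111 popcount=5 -> skip
r=48=110000 popcount=2 -> skip
r=49=110001 popcount=3 -> skip
r=50=110010 popcount=3 -> skip
r=51=110011 popcount=4 -> KEEP
r=52=110100 popcount=3 -> skip
r=53=110101 popcount=4 -> KEEP
r=54=110110 popcount=4 -> KEEP
r=55=110111 popcount=5 -> skip
r=56=111000 popcount=3 -> skip
r=57=111001 popcount=4 -> KEEP
r=58=111010 popcount=4 -> KEEP
r=59=111011 popcount=5 -> skip
r=60=111100 popcount=4 -> KEEP
r=61=111101 popcount=5 -> skip
r=62=111110 popcount=5 -> skip
r=63=111111 popcount=6 -> skip
r=64=1000000 popcount=1 -> skip
r=65=1000001 popcount=2 -> skip
r=66=1000010 popcount=2 -> skip
r=67=1000011 popcount=3 -> skip
r=68=1000100 popcount=2 -> skip
r=69=1000101 popcount=3 -> skip
Kept rows: 39 43 45 46 51 53 54 57 58 60

Answer: 39 43 45 46 51 53 54 57 58 60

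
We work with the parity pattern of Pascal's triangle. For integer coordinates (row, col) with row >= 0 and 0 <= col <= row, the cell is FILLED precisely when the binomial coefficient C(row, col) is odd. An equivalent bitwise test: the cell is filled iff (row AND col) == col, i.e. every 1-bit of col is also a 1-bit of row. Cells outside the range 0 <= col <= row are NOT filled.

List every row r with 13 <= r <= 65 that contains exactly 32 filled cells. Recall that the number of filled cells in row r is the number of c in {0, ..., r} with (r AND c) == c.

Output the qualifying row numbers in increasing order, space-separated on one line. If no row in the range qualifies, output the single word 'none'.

Answer: 31 47 55 59 61 62

Derivation:
Row r has 2^popcount(r) filled cells, so we need popcount(r) = log2(32) = 5.
Scan r = 13..65 and keep those with exactly 5 one-bits:
r=13=1101 popcount=3 -> skip
r=14=1110 popcount=3 -> skip
r=15=1111 popcount=4 -> skip
r=16=10000 popcount=1 -> skip
r=17=10001 popcount=2 -> skip
r=18=10010 popcount=2 -> skip
r=19=10011 popcount=3 -> skip
r=20=10100 popcount=2 -> skip
r=21=10101 popcount=3 -> skip
r=22=10110 popcount=3 -> skip
r=23=10111 popcount=4 -> skip
r=24=11000 popcount=2 -> skip
r=25=11001 popcount=3 -> skip
r=26=11010 popcount=3 -> skip
r=27=11011 popcount=4 -> skip
r=28=11100 popcount=3 -> skip
r=29=11101 popcount=4 -> skip
r=30=11110 popcount=4 -> skip
r=31=11111 popcount=5 -> KEEP
r=32=100000 popcount=1 -> skip
r=33=100001 popcount=2 -> skip
r=34=100010 popcount=2 -> skip
r=35=100011 popcount=3 -> skip
r=36=100100 popcount=2 -> skip
r=37=100101 popcount=3 -> skip
r=38=100110 popcount=3 -> skip
r=39=100111 popcount=4 -> skip
r=40=101000 popcount=2 -> skip
r=41=101001 popcount=3 -> skip
r=42=101010 popcount=3 -> skip
r=43=101011 popcount=4 -> skip
r=44=101100 popcount=3 -> skip
r=45=101101 popcount=4 -> skip
r=46=101110 popcount=4 -> skip
r=47=101111 popcount=5 -> KEEP
r=48=110000 popcount=2 -> skip
r=49=110001 popcount=3 -> skip
r=50=110010 popcount=3 -> skip
r=51=110011 popcount=4 -> skip
r=52=110100 popcount=3 -> skip
r=53=110101 popcount=4 -> skip
r=54=110110 popcount=4 -> skip
r=55=110111 popcount=5 -> KEEP
r=56=111000 popcount=3 -> skip
r=57=111001 popcount=4 -> skip
r=58=111010 popcount=4 -> skip
r=59=111011 popcount=5 -> KEEP
r=60=111100 popcount=4 -> skip
r=61=111101 popcount=5 -> KEEP
r=62=111110 popcount=5 -> KEEP
r=63=111111 popcount=6 -> skip
r=64=1000000 popcount=1 -> skip
r=65=1000001 popcount=2 -> skip
Kept rows: 31 47 55 59 61 62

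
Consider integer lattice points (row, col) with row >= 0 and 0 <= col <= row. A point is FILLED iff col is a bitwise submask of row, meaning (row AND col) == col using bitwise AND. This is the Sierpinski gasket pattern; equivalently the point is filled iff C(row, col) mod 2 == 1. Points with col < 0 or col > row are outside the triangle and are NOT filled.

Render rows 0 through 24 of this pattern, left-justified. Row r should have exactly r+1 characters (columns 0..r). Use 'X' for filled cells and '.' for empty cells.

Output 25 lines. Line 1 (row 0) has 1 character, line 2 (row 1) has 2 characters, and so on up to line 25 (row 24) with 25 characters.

Answer: X
XX
X.X
XXXX
X...X
XX..XX
X.X.X.X
XXXXXXXX
X.......X
XX......XX
X.X.....X.X
XXXX....XXXX
X...X...X...X
XX..XX..XX..XX
X.X.X.X.X.X.X.X
XXXXXXXXXXXXXXXX
X...............X
XX..............XX
X.X.............X.X
XXXX............XXXX
X...X...........X...X
XX..XX..........XX..XX
X.X.X.X.........X.X.X.X
XXXXXXXX........XXXXXXXX
X.......X.......X.......X

Derivation:
r0=0: X
r1=1: XX
r2=10: X.X
r3=11: XXXX
r4=100: X...X
r5=101: XX..XX
r6=110: X.X.X.X
r7=111: XXXXXXXX
r8=1000: X.......X
r9=1001: XX......XX
r10=1010: X.X.....X.X
r11=1011: XXXX....XXXX
r12=1100: X...X...X...X
r13=1101: XX..XX..XX..XX
r14=1110: X.X.X.X.X.X.X.X
r15=1111: XXXXXXXXXXXXXXXX
r16=10000: X...............X
r17=10001: XX..............XX
r18=10010: X.X.............X.X
r19=10011: XXXX............XXXX
r20=10100: X...X...........X...X
r21=10101: XX..XX..........XX..XX
r22=10110: X.X.X.X.........X.X.X.X
r23=10111: XXXXXXXX........XXXXXXXX
r24=11000: X.......X.......X.......X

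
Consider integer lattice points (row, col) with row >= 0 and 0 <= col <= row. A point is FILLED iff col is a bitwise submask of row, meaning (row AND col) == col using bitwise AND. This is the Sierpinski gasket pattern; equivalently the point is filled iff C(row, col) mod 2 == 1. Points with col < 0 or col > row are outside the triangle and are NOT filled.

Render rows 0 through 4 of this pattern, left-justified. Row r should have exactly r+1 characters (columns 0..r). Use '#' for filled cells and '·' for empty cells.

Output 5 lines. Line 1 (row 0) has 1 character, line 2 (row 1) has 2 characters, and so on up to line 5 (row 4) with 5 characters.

Answer: #
##
#·#
####
#···#

Derivation:
r0=0: #
r1=1: ##
r2=10: #·#
r3=11: ####
r4=100: #···#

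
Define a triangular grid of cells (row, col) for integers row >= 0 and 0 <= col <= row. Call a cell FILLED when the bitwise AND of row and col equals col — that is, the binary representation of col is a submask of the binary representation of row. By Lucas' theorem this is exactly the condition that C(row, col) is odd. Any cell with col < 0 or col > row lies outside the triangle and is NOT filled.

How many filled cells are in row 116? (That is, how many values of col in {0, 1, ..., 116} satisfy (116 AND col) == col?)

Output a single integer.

Answer: 16

Derivation:
116 in binary = 1110100
popcount(116) = number of 1-bits in 1110100 = 4
A col c satisfies (116 AND c) == c iff every set bit of c is also set in 116; each of the 4 set bits of 116 can independently be on or off in c.
count = 2^4 = 16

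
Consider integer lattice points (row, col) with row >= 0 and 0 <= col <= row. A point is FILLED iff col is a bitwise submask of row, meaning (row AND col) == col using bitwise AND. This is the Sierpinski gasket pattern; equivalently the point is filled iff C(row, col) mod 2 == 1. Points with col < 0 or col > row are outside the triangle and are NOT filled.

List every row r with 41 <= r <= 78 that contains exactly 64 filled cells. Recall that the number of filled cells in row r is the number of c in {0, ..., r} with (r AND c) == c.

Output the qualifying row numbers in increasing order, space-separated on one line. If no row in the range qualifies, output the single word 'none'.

Row r has 2^popcount(r) filled cells, so we need popcount(r) = log2(64) = 6.
Scan r = 41..78 and keep those with exactly 6 one-bits:
r=41=101001 popcount=3 -> skip
r=42=101010 popcount=3 -> skip
r=43=101011 popcount=4 -> skip
r=44=101100 popcount=3 -> skip
r=45=101101 popcount=4 -> skip
r=46=101110 popcount=4 -> skip
r=47=101111 popcount=5 -> skip
r=48=110000 popcount=2 -> skip
r=49=110001 popcount=3 -> skip
r=50=110010 popcount=3 -> skip
r=51=110011 popcount=4 -> skip
r=52=110100 popcount=3 -> skip
r=53=110101 popcount=4 -> skip
r=54=110110 popcount=4 -> skip
r=55=110111 popcount=5 -> skip
r=56=111000 popcount=3 -> skip
r=57=111001 popcount=4 -> skip
r=58=111010 popcount=4 -> skip
r=59=111011 popcount=5 -> skip
r=60=111100 popcount=4 -> skip
r=61=111101 popcount=5 -> skip
r=62=111110 popcount=5 -> skip
r=63=111111 popcount=6 -> KEEP
r=64=1000000 popcount=1 -> skip
r=65=1000001 popcount=2 -> skip
r=66=1000010 popcount=2 -> skip
r=67=1000011 popcount=3 -> skip
r=68=1000100 popcount=2 -> skip
r=69=1000101 popcount=3 -> skip
r=70=1000110 popcount=3 -> skip
r=71=1000111 popcount=4 -> skip
r=72=1001000 popcount=2 -> skip
r=73=1001001 popcount=3 -> skip
r=74=1001010 popcount=3 -> skip
r=75=1001011 popcount=4 -> skip
r=76=1001100 popcount=3 -> skip
r=77=1001101 popcount=4 -> skip
r=78=1001110 popcount=4 -> skip
Kept rows: 63

Answer: 63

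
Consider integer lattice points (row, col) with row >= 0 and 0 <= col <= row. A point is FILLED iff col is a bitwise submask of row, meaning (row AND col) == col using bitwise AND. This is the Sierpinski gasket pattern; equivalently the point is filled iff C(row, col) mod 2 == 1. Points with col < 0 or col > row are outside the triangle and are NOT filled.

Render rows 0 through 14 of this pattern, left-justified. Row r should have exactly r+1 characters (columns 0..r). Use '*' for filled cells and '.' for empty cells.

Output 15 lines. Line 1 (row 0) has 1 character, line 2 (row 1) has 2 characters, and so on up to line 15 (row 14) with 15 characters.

r0=0: *
r1=1: **
r2=10: *.*
r3=11: ****
r4=100: *...*
r5=101: **..**
r6=110: *.*.*.*
r7=111: ********
r8=1000: *.......*
r9=1001: **......**
r10=1010: *.*.....*.*
r11=1011: ****....****
r12=1100: *...*...*...*
r13=1101: **..**..**..**
r14=1110: *.*.*.*.*.*.*.*

Answer: *
**
*.*
****
*...*
**..**
*.*.*.*
********
*.......*
**......**
*.*.....*.*
****....****
*...*...*...*
**..**..**..**
*.*.*.*.*.*.*.*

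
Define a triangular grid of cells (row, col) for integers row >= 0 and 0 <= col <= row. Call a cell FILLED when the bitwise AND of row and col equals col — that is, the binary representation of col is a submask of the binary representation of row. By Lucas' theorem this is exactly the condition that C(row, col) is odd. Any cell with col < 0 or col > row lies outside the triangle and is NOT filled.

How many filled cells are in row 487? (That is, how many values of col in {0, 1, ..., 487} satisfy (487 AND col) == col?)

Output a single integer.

Answer: 128

Derivation:
487 in binary = 111100111
popcount(487) = number of 1-bits in 111100111 = 7
A col c satisfies (487 AND c) == c iff every set bit of c is also set in 487; each of the 7 set bits of 487 can independently be on or off in c.
count = 2^7 = 128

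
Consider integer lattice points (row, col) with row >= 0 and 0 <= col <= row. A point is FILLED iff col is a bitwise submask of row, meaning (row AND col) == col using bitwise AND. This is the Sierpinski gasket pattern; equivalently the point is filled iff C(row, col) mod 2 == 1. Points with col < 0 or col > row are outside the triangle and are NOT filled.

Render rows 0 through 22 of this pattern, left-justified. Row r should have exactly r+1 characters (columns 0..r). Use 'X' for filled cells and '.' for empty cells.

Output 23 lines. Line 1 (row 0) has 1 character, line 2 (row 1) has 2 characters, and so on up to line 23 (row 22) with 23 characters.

r0=0: X
r1=1: XX
r2=10: X.X
r3=11: XXXX
r4=100: X...X
r5=101: XX..XX
r6=110: X.X.X.X
r7=111: XXXXXXXX
r8=1000: X.......X
r9=1001: XX......XX
r10=1010: X.X.....X.X
r11=1011: XXXX....XXXX
r12=1100: X...X...X...X
r13=1101: XX..XX..XX..XX
r14=1110: X.X.X.X.X.X.X.X
r15=1111: XXXXXXXXXXXXXXXX
r16=10000: X...............X
r17=10001: XX..............XX
r18=10010: X.X.............X.X
r19=10011: XXXX............XXXX
r20=10100: X...X...........X...X
r21=10101: XX..XX..........XX..XX
r22=10110: X.X.X.X.........X.X.X.X

Answer: X
XX
X.X
XXXX
X...X
XX..XX
X.X.X.X
XXXXXXXX
X.......X
XX......XX
X.X.....X.X
XXXX....XXXX
X...X...X...X
XX..XX..XX..XX
X.X.X.X.X.X.X.X
XXXXXXXXXXXXXXXX
X...............X
XX..............XX
X.X.............X.X
XXXX............XXXX
X...X...........X...X
XX..XX..........XX..XX
X.X.X.X.........X.X.X.X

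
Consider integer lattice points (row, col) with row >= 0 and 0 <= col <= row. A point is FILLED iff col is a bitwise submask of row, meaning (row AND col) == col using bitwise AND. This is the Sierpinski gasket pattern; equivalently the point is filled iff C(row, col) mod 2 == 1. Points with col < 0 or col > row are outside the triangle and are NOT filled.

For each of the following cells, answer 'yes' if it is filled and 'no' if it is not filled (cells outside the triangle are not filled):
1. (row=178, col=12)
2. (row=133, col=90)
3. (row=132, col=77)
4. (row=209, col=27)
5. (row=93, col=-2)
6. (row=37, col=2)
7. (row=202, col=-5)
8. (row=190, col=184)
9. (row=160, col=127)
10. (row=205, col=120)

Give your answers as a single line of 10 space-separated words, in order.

(178,12): row=0b10110010, col=0b1100, row AND col = 0b0 = 0; 0 != 12 -> empty
(133,90): row=0b10000101, col=0b1011010, row AND col = 0b0 = 0; 0 != 90 -> empty
(132,77): row=0b10000100, col=0b1001101, row AND col = 0b100 = 4; 4 != 77 -> empty
(209,27): row=0b11010001, col=0b11011, row AND col = 0b10001 = 17; 17 != 27 -> empty
(93,-2): col outside [0, 93] -> not filled
(37,2): row=0b100101, col=0b10, row AND col = 0b0 = 0; 0 != 2 -> empty
(202,-5): col outside [0, 202] -> not filled
(190,184): row=0b10111110, col=0b10111000, row AND col = 0b10111000 = 184; 184 == 184 -> filled
(160,127): row=0b10100000, col=0b1111111, row AND col = 0b100000 = 32; 32 != 127 -> empty
(205,120): row=0b11001101, col=0b1111000, row AND col = 0b1001000 = 72; 72 != 120 -> empty

Answer: no no no no no no no yes no no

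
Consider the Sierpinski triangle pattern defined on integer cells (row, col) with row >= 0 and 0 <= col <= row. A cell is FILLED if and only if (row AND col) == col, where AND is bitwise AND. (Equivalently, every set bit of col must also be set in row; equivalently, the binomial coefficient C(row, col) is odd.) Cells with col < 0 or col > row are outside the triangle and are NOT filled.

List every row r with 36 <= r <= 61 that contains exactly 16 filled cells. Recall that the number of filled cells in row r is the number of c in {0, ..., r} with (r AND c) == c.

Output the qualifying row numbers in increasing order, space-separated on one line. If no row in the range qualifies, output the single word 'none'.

Answer: 39 43 45 46 51 53 54 57 58 60

Derivation:
Row r has 2^popcount(r) filled cells, so we need popcount(r) = log2(16) = 4.
Scan r = 36..61 and keep those with exactly 4 one-bits:
r=36=100100 popcount=2 -> skip
r=37=100101 popcount=3 -> skip
r=38=100110 popcount=3 -> skip
r=39=100111 popcount=4 -> KEEP
r=40=101000 popcount=2 -> skip
r=41=101001 popcount=3 -> skip
r=42=101010 popcount=3 -> skip
r=43=101011 popcount=4 -> KEEP
r=44=101100 popcount=3 -> skip
r=45=101101 popcount=4 -> KEEP
r=46=101110 popcount=4 -> KEEP
r=47=101111 popcount=5 -> skip
r=48=110000 popcount=2 -> skip
r=49=110001 popcount=3 -> skip
r=50=110010 popcount=3 -> skip
r=51=110011 popcount=4 -> KEEP
r=52=110100 popcount=3 -> skip
r=53=110101 popcount=4 -> KEEP
r=54=110110 popcount=4 -> KEEP
r=55=110111 popcount=5 -> skip
r=56=111000 popcount=3 -> skip
r=57=111001 popcount=4 -> KEEP
r=58=111010 popcount=4 -> KEEP
r=59=111011 popcount=5 -> skip
r=60=111100 popcount=4 -> KEEP
r=61=111101 popcount=5 -> skip
Kept rows: 39 43 45 46 51 53 54 57 58 60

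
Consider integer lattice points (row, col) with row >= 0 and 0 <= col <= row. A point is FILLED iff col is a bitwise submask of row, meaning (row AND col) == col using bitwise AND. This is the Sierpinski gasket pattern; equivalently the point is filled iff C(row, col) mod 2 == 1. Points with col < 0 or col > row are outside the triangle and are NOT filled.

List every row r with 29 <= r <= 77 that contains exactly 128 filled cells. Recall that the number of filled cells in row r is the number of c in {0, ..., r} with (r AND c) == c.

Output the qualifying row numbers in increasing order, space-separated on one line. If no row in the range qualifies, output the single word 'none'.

Row r has 2^popcount(r) filled cells, so we need popcount(r) = log2(128) = 7.
Scan r = 29..77 and keep those with exactly 7 one-bits:
r=29=11101 popcount=4 -> skip
r=30=11110 popcount=4 -> skip
r=31=11111 popcount=5 -> skip
r=32=100000 popcount=1 -> skip
r=33=100001 popcount=2 -> skip
r=34=100010 popcount=2 -> skip
r=35=100011 popcount=3 -> skip
r=36=100100 popcount=2 -> skip
r=37=100101 popcount=3 -> skip
r=38=100110 popcount=3 -> skip
r=39=100111 popcount=4 -> skip
r=40=101000 popcount=2 -> skip
r=41=101001 popcount=3 -> skip
r=42=101010 popcount=3 -> skip
r=43=101011 popcount=4 -> skip
r=44=101100 popcount=3 -> skip
r=45=101101 popcount=4 -> skip
r=46=101110 popcount=4 -> skip
r=47=101111 popcount=5 -> skip
r=48=110000 popcount=2 -> skip
r=49=110001 popcount=3 -> skip
r=50=110010 popcount=3 -> skip
r=51=110011 popcount=4 -> skip
r=52=110100 popcount=3 -> skip
r=53=110101 popcount=4 -> skip
r=54=110110 popcount=4 -> skip
r=55=110111 popcount=5 -> skip
r=56=111000 popcount=3 -> skip
r=57=111001 popcount=4 -> skip
r=58=111010 popcount=4 -> skip
r=59=111011 popcount=5 -> skip
r=60=111100 popcount=4 -> skip
r=61=111101 popcount=5 -> skip
r=62=111110 popcount=5 -> skip
r=63=111111 popcount=6 -> skip
r=64=1000000 popcount=1 -> skip
r=65=1000001 popcount=2 -> skip
r=66=1000010 popcount=2 -> skip
r=67=1000011 popcount=3 -> skip
r=68=1000100 popcount=2 -> skip
r=69=1000101 popcount=3 -> skip
r=70=1000110 popcount=3 -> skip
r=71=1000111 popcount=4 -> skip
r=72=1001000 popcount=2 -> skip
r=73=1001001 popcount=3 -> skip
r=74=1001010 popcount=3 -> skip
r=75=1001011 popcount=4 -> skip
r=76=1001100 popcount=3 -> skip
r=77=1001101 popcount=4 -> skip
Kept rows: none

Answer: none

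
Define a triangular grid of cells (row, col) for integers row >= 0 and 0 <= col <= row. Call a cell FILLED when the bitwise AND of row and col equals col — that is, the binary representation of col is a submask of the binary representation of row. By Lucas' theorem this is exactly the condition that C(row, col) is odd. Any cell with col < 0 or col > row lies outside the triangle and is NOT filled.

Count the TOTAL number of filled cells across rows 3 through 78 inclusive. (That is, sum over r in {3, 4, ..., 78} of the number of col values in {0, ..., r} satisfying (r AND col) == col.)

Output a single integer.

r3=11 pc2: +4 =4
r4=100 pc1: +2 =6
r5=101 pc2: +4 =10
r6=110 pc2: +4 =14
r7=111 pc3: +8 =22
r8=1000 pc1: +2 =24
r9=1001 pc2: +4 =28
r10=1010 pc2: +4 =32
r11=1011 pc3: +8 =40
r12=1100 pc2: +4 =44
r13=1101 pc3: +8 =52
r14=1110 pc3: +8 =60
r15=1111 pc4: +16 =76
r16=10000 pc1: +2 =78
r17=10001 pc2: +4 =82
r18=10010 pc2: +4 =86
r19=10011 pc3: +8 =94
r20=10100 pc2: +4 =98
r21=10101 pc3: +8 =106
r22=10110 pc3: +8 =114
r23=10111 pc4: +16 =130
r24=11000 pc2: +4 =134
r25=11001 pc3: +8 =142
r26=11010 pc3: +8 =150
r27=11011 pc4: +16 =166
r28=11100 pc3: +8 =174
r29=11101 pc4: +16 =190
r30=11110 pc4: +16 =206
r31=11111 pc5: +32 =238
r32=100000 pc1: +2 =240
r33=100001 pc2: +4 =244
r34=100010 pc2: +4 =248
r35=100011 pc3: +8 =256
r36=100100 pc2: +4 =260
r37=100101 pc3: +8 =268
r38=100110 pc3: +8 =276
r39=100111 pc4: +16 =292
r40=101000 pc2: +4 =296
r41=101001 pc3: +8 =304
r42=101010 pc3: +8 =312
r43=101011 pc4: +16 =328
r44=101100 pc3: +8 =336
r45=101101 pc4: +16 =352
r46=101110 pc4: +16 =368
r47=101111 pc5: +32 =400
r48=110000 pc2: +4 =404
r49=110001 pc3: +8 =412
r50=110010 pc3: +8 =420
r51=110011 pc4: +16 =436
r52=110100 pc3: +8 =444
r53=110101 pc4: +16 =460
r54=110110 pc4: +16 =476
r55=110111 pc5: +32 =508
r56=111000 pc3: +8 =516
r57=111001 pc4: +16 =532
r58=111010 pc4: +16 =548
r59=111011 pc5: +32 =580
r60=111100 pc4: +16 =596
r61=111101 pc5: +32 =628
r62=111110 pc5: +32 =660
r63=111111 pc6: +64 =724
r64=1000000 pc1: +2 =726
r65=1000001 pc2: +4 =730
r66=1000010 pc2: +4 =734
r67=1000011 pc3: +8 =742
r68=1000100 pc2: +4 =746
r69=1000101 pc3: +8 =754
r70=1000110 pc3: +8 =762
r71=1000111 pc4: +16 =778
r72=1001000 pc2: +4 =782
r73=1001001 pc3: +8 =790
r74=1001010 pc3: +8 =798
r75=1001011 pc4: +16 =814
r76=1001100 pc3: +8 =822
r77=1001101 pc4: +16 =838
r78=1001110 pc4: +16 =854

Answer: 854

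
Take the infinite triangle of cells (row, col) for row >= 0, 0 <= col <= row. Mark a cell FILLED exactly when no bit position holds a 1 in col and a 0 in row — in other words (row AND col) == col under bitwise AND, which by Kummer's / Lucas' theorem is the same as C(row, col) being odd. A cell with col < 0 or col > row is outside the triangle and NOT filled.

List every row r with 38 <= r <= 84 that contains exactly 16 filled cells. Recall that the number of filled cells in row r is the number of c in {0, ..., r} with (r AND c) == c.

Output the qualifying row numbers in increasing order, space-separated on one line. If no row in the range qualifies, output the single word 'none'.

Row r has 2^popcount(r) filled cells, so we need popcount(r) = log2(16) = 4.
Scan r = 38..84 and keep those with exactly 4 one-bits:
r=38=100110 popcount=3 -> skip
r=39=100111 popcount=4 -> KEEP
r=40=101000 popcount=2 -> skip
r=41=101001 popcount=3 -> skip
r=42=101010 popcount=3 -> skip
r=43=101011 popcount=4 -> KEEP
r=44=101100 popcount=3 -> skip
r=45=101101 popcount=4 -> KEEP
r=46=101110 popcount=4 -> KEEP
r=47=101111 popcount=5 -> skip
r=48=110000 popcount=2 -> skip
r=49=110001 popcount=3 -> skip
r=50=110010 popcount=3 -> skip
r=51=110011 popcount=4 -> KEEP
r=52=110100 popcount=3 -> skip
r=53=110101 popcount=4 -> KEEP
r=54=110110 popcount=4 -> KEEP
r=55=110111 popcount=5 -> skip
r=56=111000 popcount=3 -> skip
r=57=111001 popcount=4 -> KEEP
r=58=111010 popcount=4 -> KEEP
r=59=111011 popcount=5 -> skip
r=60=111100 popcount=4 -> KEEP
r=61=111101 popcount=5 -> skip
r=62=111110 popcount=5 -> skip
r=63=111111 popcount=6 -> skip
r=64=1000000 popcount=1 -> skip
r=65=1000001 popcount=2 -> skip
r=66=1000010 popcount=2 -> skip
r=67=1000011 popcount=3 -> skip
r=68=1000100 popcount=2 -> skip
r=69=1000101 popcount=3 -> skip
r=70=1000110 popcount=3 -> skip
r=71=1000111 popcount=4 -> KEEP
r=72=1001000 popcount=2 -> skip
r=73=1001001 popcount=3 -> skip
r=74=1001010 popcount=3 -> skip
r=75=1001011 popcount=4 -> KEEP
r=76=1001100 popcount=3 -> skip
r=77=1001101 popcount=4 -> KEEP
r=78=1001110 popcount=4 -> KEEP
r=79=1001111 popcount=5 -> skip
r=80=1010000 popcount=2 -> skip
r=81=1010001 popcount=3 -> skip
r=82=1010010 popcount=3 -> skip
r=83=1010011 popcount=4 -> KEEP
r=84=1010100 popcount=3 -> skip
Kept rows: 39 43 45 46 51 53 54 57 58 60 71 75 77 78 83

Answer: 39 43 45 46 51 53 54 57 58 60 71 75 77 78 83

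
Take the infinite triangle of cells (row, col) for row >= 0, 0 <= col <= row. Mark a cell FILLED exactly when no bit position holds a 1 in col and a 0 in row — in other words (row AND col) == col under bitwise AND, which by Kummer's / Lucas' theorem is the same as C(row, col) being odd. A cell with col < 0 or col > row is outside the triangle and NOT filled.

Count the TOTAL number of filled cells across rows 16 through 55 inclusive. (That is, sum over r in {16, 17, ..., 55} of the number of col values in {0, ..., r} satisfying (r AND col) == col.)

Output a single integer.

Answer: 432

Derivation:
r16=10000 pc1: +2 =2
r17=10001 pc2: +4 =6
r18=10010 pc2: +4 =10
r19=10011 pc3: +8 =18
r20=10100 pc2: +4 =22
r21=10101 pc3: +8 =30
r22=10110 pc3: +8 =38
r23=10111 pc4: +16 =54
r24=11000 pc2: +4 =58
r25=11001 pc3: +8 =66
r26=11010 pc3: +8 =74
r27=11011 pc4: +16 =90
r28=11100 pc3: +8 =98
r29=11101 pc4: +16 =114
r30=11110 pc4: +16 =130
r31=11111 pc5: +32 =162
r32=100000 pc1: +2 =164
r33=100001 pc2: +4 =168
r34=100010 pc2: +4 =172
r35=100011 pc3: +8 =180
r36=100100 pc2: +4 =184
r37=100101 pc3: +8 =192
r38=100110 pc3: +8 =200
r39=100111 pc4: +16 =216
r40=101000 pc2: +4 =220
r41=101001 pc3: +8 =228
r42=101010 pc3: +8 =236
r43=101011 pc4: +16 =252
r44=101100 pc3: +8 =260
r45=101101 pc4: +16 =276
r46=101110 pc4: +16 =292
r47=101111 pc5: +32 =324
r48=110000 pc2: +4 =328
r49=110001 pc3: +8 =336
r50=110010 pc3: +8 =344
r51=110011 pc4: +16 =360
r52=110100 pc3: +8 =368
r53=110101 pc4: +16 =384
r54=110110 pc4: +16 =400
r55=110111 pc5: +32 =432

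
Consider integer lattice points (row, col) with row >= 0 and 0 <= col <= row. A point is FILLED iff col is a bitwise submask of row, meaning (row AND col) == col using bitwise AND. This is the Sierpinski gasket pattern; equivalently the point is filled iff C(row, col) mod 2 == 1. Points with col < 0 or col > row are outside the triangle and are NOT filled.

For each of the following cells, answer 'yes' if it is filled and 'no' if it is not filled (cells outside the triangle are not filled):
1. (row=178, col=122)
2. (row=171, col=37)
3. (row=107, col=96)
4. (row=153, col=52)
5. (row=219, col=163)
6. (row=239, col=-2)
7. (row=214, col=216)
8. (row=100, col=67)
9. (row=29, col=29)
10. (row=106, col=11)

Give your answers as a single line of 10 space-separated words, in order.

Answer: no no yes no no no no no yes no

Derivation:
(178,122): row=0b10110010, col=0b1111010, row AND col = 0b110010 = 50; 50 != 122 -> empty
(171,37): row=0b10101011, col=0b100101, row AND col = 0b100001 = 33; 33 != 37 -> empty
(107,96): row=0b1101011, col=0b1100000, row AND col = 0b1100000 = 96; 96 == 96 -> filled
(153,52): row=0b10011001, col=0b110100, row AND col = 0b10000 = 16; 16 != 52 -> empty
(219,163): row=0b11011011, col=0b10100011, row AND col = 0b10000011 = 131; 131 != 163 -> empty
(239,-2): col outside [0, 239] -> not filled
(214,216): col outside [0, 214] -> not filled
(100,67): row=0b1100100, col=0b1000011, row AND col = 0b1000000 = 64; 64 != 67 -> empty
(29,29): row=0b11101, col=0b11101, row AND col = 0b11101 = 29; 29 == 29 -> filled
(106,11): row=0b1101010, col=0b1011, row AND col = 0b1010 = 10; 10 != 11 -> empty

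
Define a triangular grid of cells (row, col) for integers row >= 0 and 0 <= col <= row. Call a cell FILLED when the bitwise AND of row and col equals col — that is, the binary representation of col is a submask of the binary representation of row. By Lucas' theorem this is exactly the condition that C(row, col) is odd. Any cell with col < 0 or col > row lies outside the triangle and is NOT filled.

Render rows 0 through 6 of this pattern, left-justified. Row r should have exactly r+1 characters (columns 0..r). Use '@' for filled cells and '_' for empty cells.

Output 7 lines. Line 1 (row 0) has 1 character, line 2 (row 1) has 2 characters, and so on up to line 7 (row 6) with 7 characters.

r0=0: @
r1=1: @@
r2=10: @_@
r3=11: @@@@
r4=100: @___@
r5=101: @@__@@
r6=110: @_@_@_@

Answer: @
@@
@_@
@@@@
@___@
@@__@@
@_@_@_@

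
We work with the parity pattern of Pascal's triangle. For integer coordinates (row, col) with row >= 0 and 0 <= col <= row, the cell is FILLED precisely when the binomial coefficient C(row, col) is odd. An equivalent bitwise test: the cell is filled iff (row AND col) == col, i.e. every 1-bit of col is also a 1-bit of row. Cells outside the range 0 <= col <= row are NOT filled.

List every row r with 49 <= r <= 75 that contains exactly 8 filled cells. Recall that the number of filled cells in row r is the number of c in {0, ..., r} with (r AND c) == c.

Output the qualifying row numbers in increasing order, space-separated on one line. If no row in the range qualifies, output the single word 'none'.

Row r has 2^popcount(r) filled cells, so we need popcount(r) = log2(8) = 3.
Scan r = 49..75 and keep those with exactly 3 one-bits:
r=49=110001 popcount=3 -> KEEP
r=50=110010 popcount=3 -> KEEP
r=51=110011 popcount=4 -> skip
r=52=110100 popcount=3 -> KEEP
r=53=110101 popcount=4 -> skip
r=54=110110 popcount=4 -> skip
r=55=110111 popcount=5 -> skip
r=56=111000 popcount=3 -> KEEP
r=57=111001 popcount=4 -> skip
r=58=111010 popcount=4 -> skip
r=59=111011 popcount=5 -> skip
r=60=111100 popcount=4 -> skip
r=61=111101 popcount=5 -> skip
r=62=111110 popcount=5 -> skip
r=63=111111 popcount=6 -> skip
r=64=1000000 popcount=1 -> skip
r=65=1000001 popcount=2 -> skip
r=66=1000010 popcount=2 -> skip
r=67=1000011 popcount=3 -> KEEP
r=68=1000100 popcount=2 -> skip
r=69=1000101 popcount=3 -> KEEP
r=70=1000110 popcount=3 -> KEEP
r=71=1000111 popcount=4 -> skip
r=72=1001000 popcount=2 -> skip
r=73=1001001 popcount=3 -> KEEP
r=74=1001010 popcount=3 -> KEEP
r=75=1001011 popcount=4 -> skip
Kept rows: 49 50 52 56 67 69 70 73 74

Answer: 49 50 52 56 67 69 70 73 74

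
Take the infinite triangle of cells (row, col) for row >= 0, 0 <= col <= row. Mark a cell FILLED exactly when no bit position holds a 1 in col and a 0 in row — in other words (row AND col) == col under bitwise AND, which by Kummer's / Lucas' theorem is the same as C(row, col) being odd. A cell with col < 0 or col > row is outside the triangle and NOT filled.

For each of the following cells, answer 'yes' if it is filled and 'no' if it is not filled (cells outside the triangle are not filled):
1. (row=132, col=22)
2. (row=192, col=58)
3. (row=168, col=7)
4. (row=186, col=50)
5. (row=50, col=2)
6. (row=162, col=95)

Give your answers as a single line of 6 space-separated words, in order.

Answer: no no no yes yes no

Derivation:
(132,22): row=0b10000100, col=0b10110, row AND col = 0b100 = 4; 4 != 22 -> empty
(192,58): row=0b11000000, col=0b111010, row AND col = 0b0 = 0; 0 != 58 -> empty
(168,7): row=0b10101000, col=0b111, row AND col = 0b0 = 0; 0 != 7 -> empty
(186,50): row=0b10111010, col=0b110010, row AND col = 0b110010 = 50; 50 == 50 -> filled
(50,2): row=0b110010, col=0b10, row AND col = 0b10 = 2; 2 == 2 -> filled
(162,95): row=0b10100010, col=0b1011111, row AND col = 0b10 = 2; 2 != 95 -> empty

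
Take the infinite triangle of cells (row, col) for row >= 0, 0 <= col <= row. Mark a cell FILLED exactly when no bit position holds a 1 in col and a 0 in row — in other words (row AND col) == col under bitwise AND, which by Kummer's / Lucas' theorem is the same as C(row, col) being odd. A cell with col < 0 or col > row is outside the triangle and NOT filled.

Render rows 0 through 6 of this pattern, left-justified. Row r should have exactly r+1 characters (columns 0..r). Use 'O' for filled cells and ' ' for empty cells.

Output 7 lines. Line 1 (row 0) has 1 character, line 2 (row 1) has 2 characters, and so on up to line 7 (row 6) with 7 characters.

r0=0: O
r1=1: OO
r2=10: O O
r3=11: OOOO
r4=100: O   O
r5=101: OO  OO
r6=110: O O O O

Answer: O
OO
O O
OOOO
O   O
OO  OO
O O O O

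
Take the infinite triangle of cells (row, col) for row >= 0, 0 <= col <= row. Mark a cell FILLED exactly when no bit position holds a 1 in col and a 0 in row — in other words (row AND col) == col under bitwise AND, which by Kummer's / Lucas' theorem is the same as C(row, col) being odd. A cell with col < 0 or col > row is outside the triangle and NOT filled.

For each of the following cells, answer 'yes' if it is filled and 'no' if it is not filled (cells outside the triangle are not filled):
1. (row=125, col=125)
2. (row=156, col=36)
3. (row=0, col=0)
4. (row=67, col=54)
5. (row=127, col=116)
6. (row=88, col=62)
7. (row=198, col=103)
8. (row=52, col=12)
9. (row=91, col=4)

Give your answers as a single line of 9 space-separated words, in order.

Answer: yes no yes no yes no no no no

Derivation:
(125,125): row=0b1111101, col=0b1111101, row AND col = 0b1111101 = 125; 125 == 125 -> filled
(156,36): row=0b10011100, col=0b100100, row AND col = 0b100 = 4; 4 != 36 -> empty
(0,0): row=0b0, col=0b0, row AND col = 0b0 = 0; 0 == 0 -> filled
(67,54): row=0b1000011, col=0b110110, row AND col = 0b10 = 2; 2 != 54 -> empty
(127,116): row=0b1111111, col=0b1110100, row AND col = 0b1110100 = 116; 116 == 116 -> filled
(88,62): row=0b1011000, col=0b111110, row AND col = 0b11000 = 24; 24 != 62 -> empty
(198,103): row=0b11000110, col=0b1100111, row AND col = 0b1000110 = 70; 70 != 103 -> empty
(52,12): row=0b110100, col=0b1100, row AND col = 0b100 = 4; 4 != 12 -> empty
(91,4): row=0b1011011, col=0b100, row AND col = 0b0 = 0; 0 != 4 -> empty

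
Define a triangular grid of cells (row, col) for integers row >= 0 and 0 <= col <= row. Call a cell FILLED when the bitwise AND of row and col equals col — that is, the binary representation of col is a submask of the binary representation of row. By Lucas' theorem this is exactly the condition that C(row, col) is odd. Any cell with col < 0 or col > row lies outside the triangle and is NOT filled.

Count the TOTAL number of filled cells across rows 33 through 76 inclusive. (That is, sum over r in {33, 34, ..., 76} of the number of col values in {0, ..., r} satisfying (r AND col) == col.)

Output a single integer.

r33=100001 pc2: +4 =4
r34=100010 pc2: +4 =8
r35=100011 pc3: +8 =16
r36=100100 pc2: +4 =20
r37=100101 pc3: +8 =28
r38=100110 pc3: +8 =36
r39=100111 pc4: +16 =52
r40=101000 pc2: +4 =56
r41=101001 pc3: +8 =64
r42=101010 pc3: +8 =72
r43=101011 pc4: +16 =88
r44=101100 pc3: +8 =96
r45=101101 pc4: +16 =112
r46=101110 pc4: +16 =128
r47=101111 pc5: +32 =160
r48=110000 pc2: +4 =164
r49=110001 pc3: +8 =172
r50=110010 pc3: +8 =180
r51=110011 pc4: +16 =196
r52=110100 pc3: +8 =204
r53=110101 pc4: +16 =220
r54=110110 pc4: +16 =236
r55=110111 pc5: +32 =268
r56=111000 pc3: +8 =276
r57=111001 pc4: +16 =292
r58=111010 pc4: +16 =308
r59=111011 pc5: +32 =340
r60=111100 pc4: +16 =356
r61=111101 pc5: +32 =388
r62=111110 pc5: +32 =420
r63=111111 pc6: +64 =484
r64=1000000 pc1: +2 =486
r65=1000001 pc2: +4 =490
r66=1000010 pc2: +4 =494
r67=1000011 pc3: +8 =502
r68=1000100 pc2: +4 =506
r69=1000101 pc3: +8 =514
r70=1000110 pc3: +8 =522
r71=1000111 pc4: +16 =538
r72=1001000 pc2: +4 =542
r73=1001001 pc3: +8 =550
r74=1001010 pc3: +8 =558
r75=1001011 pc4: +16 =574
r76=1001100 pc3: +8 =582

Answer: 582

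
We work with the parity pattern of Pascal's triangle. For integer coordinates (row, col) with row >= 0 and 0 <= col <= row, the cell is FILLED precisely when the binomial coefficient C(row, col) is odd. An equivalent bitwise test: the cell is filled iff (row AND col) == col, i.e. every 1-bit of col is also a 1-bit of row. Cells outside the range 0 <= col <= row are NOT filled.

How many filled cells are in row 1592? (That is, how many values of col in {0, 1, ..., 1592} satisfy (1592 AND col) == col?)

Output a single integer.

1592 in binary = 11000111000
popcount(1592) = number of 1-bits in 11000111000 = 5
A col c satisfies (1592 AND c) == c iff every set bit of c is also set in 1592; each of the 5 set bits of 1592 can independently be on or off in c.
count = 2^5 = 32

Answer: 32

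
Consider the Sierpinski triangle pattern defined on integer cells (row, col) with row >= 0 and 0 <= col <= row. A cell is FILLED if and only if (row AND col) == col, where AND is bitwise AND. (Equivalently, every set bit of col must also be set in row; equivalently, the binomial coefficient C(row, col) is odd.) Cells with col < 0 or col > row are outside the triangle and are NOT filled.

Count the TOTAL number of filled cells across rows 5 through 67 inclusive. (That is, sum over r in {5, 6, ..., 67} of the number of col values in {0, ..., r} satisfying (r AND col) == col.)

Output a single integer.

r5=101 pc2: +4 =4
r6=110 pc2: +4 =8
r7=111 pc3: +8 =16
r8=1000 pc1: +2 =18
r9=1001 pc2: +4 =22
r10=1010 pc2: +4 =26
r11=1011 pc3: +8 =34
r12=1100 pc2: +4 =38
r13=1101 pc3: +8 =46
r14=1110 pc3: +8 =54
r15=1111 pc4: +16 =70
r16=10000 pc1: +2 =72
r17=10001 pc2: +4 =76
r18=10010 pc2: +4 =80
r19=10011 pc3: +8 =88
r20=10100 pc2: +4 =92
r21=10101 pc3: +8 =100
r22=10110 pc3: +8 =108
r23=10111 pc4: +16 =124
r24=11000 pc2: +4 =128
r25=11001 pc3: +8 =136
r26=11010 pc3: +8 =144
r27=11011 pc4: +16 =160
r28=11100 pc3: +8 =168
r29=11101 pc4: +16 =184
r30=11110 pc4: +16 =200
r31=11111 pc5: +32 =232
r32=100000 pc1: +2 =234
r33=100001 pc2: +4 =238
r34=100010 pc2: +4 =242
r35=100011 pc3: +8 =250
r36=100100 pc2: +4 =254
r37=100101 pc3: +8 =262
r38=100110 pc3: +8 =270
r39=100111 pc4: +16 =286
r40=101000 pc2: +4 =290
r41=101001 pc3: +8 =298
r42=101010 pc3: +8 =306
r43=101011 pc4: +16 =322
r44=101100 pc3: +8 =330
r45=101101 pc4: +16 =346
r46=101110 pc4: +16 =362
r47=101111 pc5: +32 =394
r48=110000 pc2: +4 =398
r49=110001 pc3: +8 =406
r50=110010 pc3: +8 =414
r51=110011 pc4: +16 =430
r52=110100 pc3: +8 =438
r53=110101 pc4: +16 =454
r54=110110 pc4: +16 =470
r55=110111 pc5: +32 =502
r56=111000 pc3: +8 =510
r57=111001 pc4: +16 =526
r58=111010 pc4: +16 =542
r59=111011 pc5: +32 =574
r60=111100 pc4: +16 =590
r61=111101 pc5: +32 =622
r62=111110 pc5: +32 =654
r63=111111 pc6: +64 =718
r64=1000000 pc1: +2 =720
r65=1000001 pc2: +4 =724
r66=1000010 pc2: +4 =728
r67=1000011 pc3: +8 =736

Answer: 736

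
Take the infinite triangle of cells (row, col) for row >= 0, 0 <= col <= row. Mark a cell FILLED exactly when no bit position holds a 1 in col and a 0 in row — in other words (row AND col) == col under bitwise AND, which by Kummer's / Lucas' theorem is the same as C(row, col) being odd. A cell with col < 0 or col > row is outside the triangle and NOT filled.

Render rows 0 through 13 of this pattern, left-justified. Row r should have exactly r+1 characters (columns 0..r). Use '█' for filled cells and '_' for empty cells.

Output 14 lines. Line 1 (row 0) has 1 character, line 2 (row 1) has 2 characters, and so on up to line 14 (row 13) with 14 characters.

r0=0: █
r1=1: ██
r2=10: █_█
r3=11: ████
r4=100: █___█
r5=101: ██__██
r6=110: █_█_█_█
r7=111: ████████
r8=1000: █_______█
r9=1001: ██______██
r10=1010: █_█_____█_█
r11=1011: ████____████
r12=1100: █___█___█___█
r13=1101: ██__██__██__██

Answer: █
██
█_█
████
█___█
██__██
█_█_█_█
████████
█_______█
██______██
█_█_____█_█
████____████
█___█___█___█
██__██__██__██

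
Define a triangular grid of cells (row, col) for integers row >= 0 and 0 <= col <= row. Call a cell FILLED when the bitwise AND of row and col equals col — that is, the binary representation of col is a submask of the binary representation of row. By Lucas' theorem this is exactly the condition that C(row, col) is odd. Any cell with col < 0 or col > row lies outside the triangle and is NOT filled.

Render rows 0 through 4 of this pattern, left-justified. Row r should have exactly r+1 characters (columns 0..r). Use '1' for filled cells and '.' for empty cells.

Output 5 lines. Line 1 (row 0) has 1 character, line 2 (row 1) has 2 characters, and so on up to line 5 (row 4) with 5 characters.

Answer: 1
11
1.1
1111
1...1

Derivation:
r0=0: 1
r1=1: 11
r2=10: 1.1
r3=11: 1111
r4=100: 1...1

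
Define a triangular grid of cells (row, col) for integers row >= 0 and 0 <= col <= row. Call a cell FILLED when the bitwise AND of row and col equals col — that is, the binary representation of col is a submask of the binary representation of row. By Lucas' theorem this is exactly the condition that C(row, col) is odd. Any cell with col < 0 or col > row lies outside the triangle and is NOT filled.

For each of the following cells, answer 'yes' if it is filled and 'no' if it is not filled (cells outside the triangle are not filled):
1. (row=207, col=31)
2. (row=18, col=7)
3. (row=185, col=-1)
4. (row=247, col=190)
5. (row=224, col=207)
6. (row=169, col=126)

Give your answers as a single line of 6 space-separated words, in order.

(207,31): row=0b11001111, col=0b11111, row AND col = 0b1111 = 15; 15 != 31 -> empty
(18,7): row=0b10010, col=0b111, row AND col = 0b10 = 2; 2 != 7 -> empty
(185,-1): col outside [0, 185] -> not filled
(247,190): row=0b11110111, col=0b10111110, row AND col = 0b10110110 = 182; 182 != 190 -> empty
(224,207): row=0b11100000, col=0b11001111, row AND col = 0b11000000 = 192; 192 != 207 -> empty
(169,126): row=0b10101001, col=0b1111110, row AND col = 0b101000 = 40; 40 != 126 -> empty

Answer: no no no no no no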